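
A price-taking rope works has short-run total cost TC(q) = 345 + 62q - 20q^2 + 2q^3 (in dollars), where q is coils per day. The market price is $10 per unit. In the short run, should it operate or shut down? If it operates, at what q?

Shut down

Variable cost is VC = 62q - 20q^2 + 2q^3, so AVC = VC/q = 62 - 20q + 2q^2 and MC = dTC/dq = 62 - 40q + 6q^2.
AVC hits its minimum where MC = AVC, at q = 5, giving min AVC = 62 - 20·5 + 2·5^2 = $12.
P = $10 lies below min AVC = $12; no output level covers variable cost.
Shutting down limits the loss to fixed cost, $345.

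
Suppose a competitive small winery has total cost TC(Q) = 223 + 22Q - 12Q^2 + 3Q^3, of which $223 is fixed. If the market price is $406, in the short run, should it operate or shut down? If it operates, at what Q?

Variable cost is VC = 22Q - 12Q^2 + 3Q^3, so AVC = VC/Q = 22 - 12Q + 3Q^2 and MC = dTC/dQ = 22 - 24Q + 9Q^2.
AVC hits its minimum where MC = AVC, at Q = 2, giving min AVC = 22 - 12·2 + 3·2^2 = $10.
Because $406 ≥ $10, revenue can cover variable cost; the firm operates.
P = MC gives -384 - 24Q + 9Q^2 = 0, with roots -16/3 and 8. Take the larger (rising MC): Q* = 8.
Check: AVC at Q = 8 is $118 ≤ P, so revenue covers variable cost.
Profit = P·Q − TC = 406·8 − 1167 = $2081.

Produce at Q = 8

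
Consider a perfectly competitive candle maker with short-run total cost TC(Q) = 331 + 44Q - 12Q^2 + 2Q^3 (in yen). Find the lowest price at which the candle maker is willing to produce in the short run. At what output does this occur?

¥26 per unit, at Q = 3

Short-run supply begins at min AVC. From VC = 44Q - 12Q^2 + 2Q^3, AVC = 44 - 12Q + 2Q^2.
dAVC/dQ = -12 + 4Q = 0 gives Q = 3. min AVC = 44 - 12·3 + 2·3^2 = 26.
So the shutdown price is ¥26.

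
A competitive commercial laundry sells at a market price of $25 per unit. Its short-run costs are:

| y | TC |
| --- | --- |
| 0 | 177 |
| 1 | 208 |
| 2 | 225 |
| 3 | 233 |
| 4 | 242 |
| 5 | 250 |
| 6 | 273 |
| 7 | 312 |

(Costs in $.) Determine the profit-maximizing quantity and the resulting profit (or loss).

Tabulate TR − TC: y=0: -177; y=1: -183; y=2: -175; y=3: -158; y=4: -142; y=5: -125; y=6: -123; y=7: -137.
Profit is maximized at y = 6. AVC there is 96/6 = $16 ≤ P, so producing beats shutting down (which would give -$177).

y = 6; profit = -$123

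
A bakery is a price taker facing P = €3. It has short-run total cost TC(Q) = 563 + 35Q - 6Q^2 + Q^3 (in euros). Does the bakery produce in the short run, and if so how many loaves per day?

From TC, MC = TC'(Q) = 35 - 12Q + 3Q^2 and AVC = VC/Q = 35 - 6Q + Q^2.
The AVC parabola has its vertex at Q = 6/2 = 3, where AVC = 35 - 6·3 + 3^2 = €26.
With P < min AVC (€3 < €26), every unit sold adds to the loss.
Best response: produce nothing and absorb the €563 fixed cost.

Shut down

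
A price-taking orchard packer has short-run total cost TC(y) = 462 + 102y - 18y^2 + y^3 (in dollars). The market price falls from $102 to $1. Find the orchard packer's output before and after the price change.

Output falls from 12 to 0 (the firm shuts down)

MC = 102 - 36y + 3y^2; the shutdown threshold is min AVC = $21 (at y = 9).
At P = $102 ≥ min AVC, set P = MC on the rising branch: y = 12.
At P = $1 < min AVC = $21, price no longer covers variable cost at any output, so the firm shuts down: y = 0.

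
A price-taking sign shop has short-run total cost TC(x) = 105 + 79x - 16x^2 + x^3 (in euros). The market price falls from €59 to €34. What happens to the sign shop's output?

AVC = 79 - 16x + x^2, minimized at x = 8 where min AVC = €15. MC = 79 - 32x + 3x^2.
With P = €59 above the shutdown price, P = MC gives x = 10.
At P = €34 ≥ min AVC, set P = MC: x = 9. The firm stays open but cuts output.

Output falls from 10 to 9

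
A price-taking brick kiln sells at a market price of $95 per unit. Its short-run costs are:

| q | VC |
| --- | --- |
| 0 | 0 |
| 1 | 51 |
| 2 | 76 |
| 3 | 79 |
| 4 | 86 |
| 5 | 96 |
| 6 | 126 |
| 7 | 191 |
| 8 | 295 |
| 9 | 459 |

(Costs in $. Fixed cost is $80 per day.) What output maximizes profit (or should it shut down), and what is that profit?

q = 7; profit = $394

Compute π = P·q − TC at each output: q=0: -80; q=1: -36; q=2: 34; q=3: 126; q=4: 214; q=5: 299; q=6: 364; q=7: 394; q=8: 385; q=9: 316.
Profit is maximized at q = 7. AVC there is 191/7 = $27.29 ≤ P, so producing beats shutting down (which would give -$80).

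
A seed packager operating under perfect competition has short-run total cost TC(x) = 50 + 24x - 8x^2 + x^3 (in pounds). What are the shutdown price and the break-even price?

Shutdown price = min AVC. AVC = 24 - 8x + x^2, with vertex at x = 4 and minimum £8.
ATC = 50/x + 24 - 8x + x^2. Setting dATC/dx = −50/x^2 − 8 + 2x = 0 gives x = 5 (since 2·5^3 − 8·5^2 = 50).
min ATC = 50/5 + 24 − 8·5 + 5^2 = £19. That is the break-even price.
For £8 ≤ P < £19 the firm produces at a loss; below £8 it shuts down.

Shutdown price = £8; break-even price = £19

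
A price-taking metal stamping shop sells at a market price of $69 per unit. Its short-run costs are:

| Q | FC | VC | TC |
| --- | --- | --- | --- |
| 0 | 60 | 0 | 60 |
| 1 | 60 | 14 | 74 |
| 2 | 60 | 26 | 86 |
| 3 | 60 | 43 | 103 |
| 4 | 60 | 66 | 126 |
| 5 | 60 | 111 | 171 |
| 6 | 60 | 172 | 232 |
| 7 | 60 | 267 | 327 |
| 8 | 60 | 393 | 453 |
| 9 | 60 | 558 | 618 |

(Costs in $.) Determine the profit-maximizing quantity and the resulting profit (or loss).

Q = 6; profit = $182

Compute π = P·Q − TC at each output: Q=0: -60; Q=1: -5; Q=2: 52; Q=3: 104; Q=4: 150; Q=5: 174; Q=6: 182; Q=7: 156; Q=8: 99; Q=9: 3.
Profit is maximized at Q = 6. AVC there is 172/6 = $28.67 ≤ P, so producing beats shutting down (which would give -$60).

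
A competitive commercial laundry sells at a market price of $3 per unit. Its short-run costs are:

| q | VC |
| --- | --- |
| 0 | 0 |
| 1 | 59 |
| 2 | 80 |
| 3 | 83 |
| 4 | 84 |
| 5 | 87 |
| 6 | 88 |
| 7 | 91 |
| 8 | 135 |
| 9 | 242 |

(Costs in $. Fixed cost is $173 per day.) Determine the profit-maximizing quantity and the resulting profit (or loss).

q = 0 (shut down); profit = -$173

Profit at each row (π = 3q − TC): q=0: -173; q=1: -229; q=2: -247; q=3: -247; q=4: -245; q=5: -245; q=6: -243; q=7: -243; q=8: -284; q=9: -388.
Profit is highest at q = 0. Equivalently, the lowest AVC in the table is 91/7 ≈ $13 at q = 7, and P = $3 falls below it — price never covers variable cost, so the firm shuts down and loses only its fixed cost.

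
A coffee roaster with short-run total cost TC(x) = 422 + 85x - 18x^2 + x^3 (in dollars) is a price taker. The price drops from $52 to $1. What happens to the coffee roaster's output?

AVC = 85 - 18x + x^2, minimized at x = 9 where min AVC = $4. MC = 85 - 36x + 3x^2.
With P = $52 above the shutdown price, P = MC gives x = 11.
At P = $1 < min AVC = $4, price no longer covers variable cost at any output, so the firm shuts down: x = 0.

Output falls from 11 to 0 (the firm shuts down)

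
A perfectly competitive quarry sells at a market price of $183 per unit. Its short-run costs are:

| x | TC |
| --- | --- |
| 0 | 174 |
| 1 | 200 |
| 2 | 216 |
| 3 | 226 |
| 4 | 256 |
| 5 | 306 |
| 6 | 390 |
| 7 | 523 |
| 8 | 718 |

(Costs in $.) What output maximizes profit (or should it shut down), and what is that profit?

x = 7; profit = $758

Profit at each row (π = 183x − TC): x=0: -174; x=1: -17; x=2: 150; x=3: 323; x=4: 476; x=5: 609; x=6: 708; x=7: 758; x=8: 746.
Profit is maximized at x = 7. AVC there is 349/7 = $49.86 ≤ P, so producing beats shutting down (which would give -$174).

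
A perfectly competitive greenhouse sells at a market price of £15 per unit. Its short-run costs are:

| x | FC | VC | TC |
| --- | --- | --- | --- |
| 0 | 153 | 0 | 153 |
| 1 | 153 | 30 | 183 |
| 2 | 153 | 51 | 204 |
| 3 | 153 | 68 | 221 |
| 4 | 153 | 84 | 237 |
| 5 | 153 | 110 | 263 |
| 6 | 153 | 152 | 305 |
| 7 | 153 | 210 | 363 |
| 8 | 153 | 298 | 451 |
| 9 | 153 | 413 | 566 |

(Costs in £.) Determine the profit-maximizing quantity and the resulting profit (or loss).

Tabulate TR − TC: x=0: -153; x=1: -168; x=2: -174; x=3: -176; x=4: -177; x=5: -188; x=6: -215; x=7: -258; x=8: -331; x=9: -431.
Profit is highest at x = 0. Equivalently, the lowest AVC in the table is 84/4 ≈ £21 at x = 4, and P = £15 falls below it — price never covers variable cost, so the firm shuts down and loses only its fixed cost.

x = 0 (shut down); profit = -£153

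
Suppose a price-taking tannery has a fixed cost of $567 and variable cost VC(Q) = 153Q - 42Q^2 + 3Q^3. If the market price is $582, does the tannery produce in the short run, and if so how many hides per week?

Strip out fixed cost: VC = 153Q - 42Q^2 + 3Q^3. Then AVC = 153 - 42Q + 3Q^2 and MC = 153 - 84Q + 9Q^2.
The AVC parabola has its vertex at Q = 42/6 = 7, where AVC = 153 - 42·7 + 3·7^2 = $6.
Because $582 ≥ $6, revenue can cover variable cost; the firm operates.
Solving P = MC: -429 - 84Q + 9Q^2 = 0 ⇒ Q = -11/3 or 13. On the upward-sloping branch, Q* = 13.
Check: AVC at Q = 13 is $114 ≤ P, so revenue covers variable cost.
Profit = P·Q − TC = 582·13 − 2049 = $5517.

Produce at Q = 13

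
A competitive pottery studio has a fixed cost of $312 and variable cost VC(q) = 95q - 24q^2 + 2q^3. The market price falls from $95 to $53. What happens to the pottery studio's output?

MC = 95 - 48q + 6q^2; the shutdown threshold is min AVC = $23 (at q = 6).
With P = $95 above the shutdown price, P = MC gives q = 8.
At P = $53 ≥ min AVC, set P = MC: q = 7. The firm stays open but cuts output.

Output falls from 8 to 7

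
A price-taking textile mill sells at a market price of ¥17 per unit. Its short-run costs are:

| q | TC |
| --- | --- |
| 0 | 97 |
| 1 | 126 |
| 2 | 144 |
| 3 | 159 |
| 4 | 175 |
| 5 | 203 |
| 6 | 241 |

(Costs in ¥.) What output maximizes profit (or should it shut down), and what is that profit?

q = 0 (shut down); profit = -¥97

Compute π = P·q − TC at each output: q=0: -97; q=1: -109; q=2: -110; q=3: -108; q=4: -107; q=5: -118; q=6: -139.
Profit is highest at q = 0. Equivalently, the lowest AVC in the table is 78/4 ≈ ¥19.50 at q = 4, and P = ¥17 falls below it — price never covers variable cost, so the firm shuts down and loses only its fixed cost.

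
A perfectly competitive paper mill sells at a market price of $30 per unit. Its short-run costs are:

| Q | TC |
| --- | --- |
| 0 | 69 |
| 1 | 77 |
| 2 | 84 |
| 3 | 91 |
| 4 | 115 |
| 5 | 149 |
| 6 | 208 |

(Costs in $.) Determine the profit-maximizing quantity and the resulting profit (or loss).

Q = 4; profit = $5

Tabulate TR − TC: Q=0: -69; Q=1: -47; Q=2: -24; Q=3: -1; Q=4: 5; Q=5: 1; Q=6: -28.
Profit is maximized at Q = 4. AVC there is 46/4 = $11.50 ≤ P, so producing beats shutting down (which would give -$69).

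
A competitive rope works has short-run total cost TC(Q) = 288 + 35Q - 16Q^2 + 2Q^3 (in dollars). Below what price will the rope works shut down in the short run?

The shutdown price is the minimum of AVC. VC = 35Q - 16Q^2 + 2Q^3, so AVC = 35 - 16Q + 2Q^2.
dAVC/dQ = -16 + 4Q = 0 gives Q = 4. min AVC = 35 - 16·4 + 2·4^2 = 3.
The firm shuts down for any P below $3.

$3 per unit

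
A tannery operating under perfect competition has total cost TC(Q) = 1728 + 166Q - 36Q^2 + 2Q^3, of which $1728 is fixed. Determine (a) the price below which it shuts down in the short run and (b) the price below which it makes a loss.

Shutdown price = $4; break-even price = $166

Shutdown price = min AVC. AVC = 166 - 36Q + 2Q^2, with vertex at Q = 9 and minimum $4.
ATC = 1728/Q + 166 - 36Q + 2Q^2. Setting dATC/dQ = −1728/Q^2 − 36 + 4Q = 0 gives Q = 12 (since 4·12^3 − 36·12^2 = 1728).
min ATC = 1728/12 + 166 − 36·12 + 2·12^2 = $166. That is the break-even price.
For $4 ≤ P < $166 the firm produces at a loss; below $4 it shuts down.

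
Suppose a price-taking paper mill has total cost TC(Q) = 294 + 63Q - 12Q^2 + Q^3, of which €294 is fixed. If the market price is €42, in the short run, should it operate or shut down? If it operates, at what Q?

Strip out fixed cost: VC = 63Q - 12Q^2 + Q^3. Then AVC = 63 - 12Q + Q^2 and MC = 63 - 24Q + 3Q^2.
AVC hits its minimum where MC = AVC, at Q = 6, giving min AVC = 63 - 12·6 + 6^2 = €27.
Since P = €42 ≥ min AVC = €27, price covers variable cost and the firm should produce.
Set P = MC: 42 = 63 - 24Q + 3Q^2 → 21 - 24Q + 3Q^2 = 0. The roots are Q = 1 and Q = 7; the profit-maximizing output is on the rising part of MC, so Q* = 7.
Check: AVC at Q = 7 is €28 ≤ P, so revenue covers variable cost.
Profit = P·Q − TC = 42·7 − 490 = -€196, a loss, but smaller than the €294 fixed cost the firm would lose by shutting down.

Produce at Q = 7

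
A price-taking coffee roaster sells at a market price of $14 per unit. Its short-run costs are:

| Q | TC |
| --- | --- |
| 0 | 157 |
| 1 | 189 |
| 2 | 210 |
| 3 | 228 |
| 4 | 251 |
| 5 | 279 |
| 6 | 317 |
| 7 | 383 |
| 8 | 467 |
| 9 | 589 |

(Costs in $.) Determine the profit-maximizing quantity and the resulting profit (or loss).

Profit at each row (π = 14Q − TC): Q=0: -157; Q=1: -175; Q=2: -182; Q=3: -186; Q=4: -195; Q=5: -209; Q=6: -233; Q=7: -285; Q=8: -355; Q=9: -463.
Profit is highest at Q = 0. Equivalently, the lowest AVC in the table is 94/4 ≈ $23.50 at Q = 4, and P = $14 falls below it — price never covers variable cost, so the firm shuts down and loses only its fixed cost.

Q = 0 (shut down); profit = -$157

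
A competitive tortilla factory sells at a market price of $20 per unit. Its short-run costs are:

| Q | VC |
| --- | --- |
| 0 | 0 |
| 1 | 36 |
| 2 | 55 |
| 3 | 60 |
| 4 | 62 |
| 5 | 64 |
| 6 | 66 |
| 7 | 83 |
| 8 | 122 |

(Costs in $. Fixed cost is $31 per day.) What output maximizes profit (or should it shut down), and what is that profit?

Q = 7; profit = $26

Profit at each row (π = 20Q − TC): Q=0: -31; Q=1: -47; Q=2: -46; Q=3: -31; Q=4: -13; Q=5: 5; Q=6: 23; Q=7: 26; Q=8: 7.
Profit is maximized at Q = 7. AVC there is 83/7 = $11.86 ≤ P, so producing beats shutting down (which would give -$31).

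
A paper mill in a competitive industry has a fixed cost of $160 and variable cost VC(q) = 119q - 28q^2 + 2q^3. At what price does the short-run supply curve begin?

$21 per unit

Short-run supply begins at min AVC. From VC = 119q - 28q^2 + 2q^3, AVC = 119 - 28q + 2q^2.
dAVC/dq = -28 + 4q = 0 gives q = 7. min AVC = 119 - 28·7 + 2·7^2 = 21.
For P < $21 the firm produces nothing.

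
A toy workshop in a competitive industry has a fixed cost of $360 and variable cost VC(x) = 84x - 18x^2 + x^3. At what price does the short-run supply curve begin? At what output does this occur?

$3 per unit, at x = 9

Short-run supply begins at min AVC. From VC = 84x - 18x^2 + x^3, AVC = 84 - 18x + x^2.
dAVC/dx = -18 + 2x = 0 gives x = 9. min AVC = 84 - 18·9 + 9^2 = 3.
For P < $3 the firm produces nothing.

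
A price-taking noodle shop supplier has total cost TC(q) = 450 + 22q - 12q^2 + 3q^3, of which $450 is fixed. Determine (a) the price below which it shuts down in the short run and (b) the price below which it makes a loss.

AVC = 22 - 12q + 3q^2; minimized at q = 2, giving min AVC = $10. That is the shutdown price.
ATC = 450/q + 22 - 12q + 3q^2. Setting dATC/dq = −450/q^2 − 12 + 6q = 0 gives q = 5 (since 6·5^3 − 12·5^2 = 450).
min ATC = 450/5 + 22 − 12·5 + 3·5^2 = $127. That is the break-even price.
Between these two prices the firm operates at a loss; above $127 it earns a profit.

Shutdown price = $10; break-even price = $127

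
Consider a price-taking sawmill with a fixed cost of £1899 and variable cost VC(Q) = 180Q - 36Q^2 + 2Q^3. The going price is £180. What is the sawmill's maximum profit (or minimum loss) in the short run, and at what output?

AVC = 180 - 36Q + 2Q^2; min AVC = £18 at Q = 9. Since P = £180 ≥ min AVC, the firm produces.
MC = 180 - 72Q + 6Q^2. Setting P = MC and taking the root on the rising branch gives Q* = 12.
TR = 180·12 = 2160. TC = 1899 + 432 = 2331. Profit = 2160 − 2331 = -£171.
By producing, the firm covers all variable cost plus £1728 of fixed cost; shutting down would lose the full £1899.

Profit = -£171 at Q = 12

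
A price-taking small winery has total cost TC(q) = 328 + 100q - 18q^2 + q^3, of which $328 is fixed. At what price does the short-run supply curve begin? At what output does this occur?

$19 per unit, at q = 9

The firm shuts down when price falls below the minimum of average variable cost. AVC = VC/q = 100 - 18q + q^2.
dAVC/dq = -18 + 2q = 0 gives q = 9. min AVC = 100 - 18·9 + 9^2 = 19.
The firm shuts down for any P below $19.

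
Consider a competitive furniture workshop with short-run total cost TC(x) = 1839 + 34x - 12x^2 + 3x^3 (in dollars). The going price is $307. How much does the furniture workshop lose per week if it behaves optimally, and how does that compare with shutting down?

AVC = 34 - 12x + 3x^2 has its minimum $22 at x = 2; price $307 clears that bar, so the firm operates.
MC = 34 - 24x + 9x^2. Setting P = MC and taking the root on the rising branch gives x* = 7.
TR = 307·7 = 2149. TC = 1839 + 679 = 2518. Profit = 2149 − 2518 = -$369.
Shutting down would mean losing the fixed cost of $1839, so operating at a loss of $369 is better by $1470.

Profit = -$369 at x = 7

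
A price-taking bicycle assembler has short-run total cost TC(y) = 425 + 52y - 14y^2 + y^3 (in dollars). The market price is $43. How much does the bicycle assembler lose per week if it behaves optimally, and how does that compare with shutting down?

AVC = 52 - 14y + y^2 has its minimum $3 at y = 7; price $43 clears that bar, so the firm operates.
MC = 52 - 28y + 3y^2. Setting P = MC and taking the root on the rising branch gives y* = 9.
TR = 43·9 = 387. TC = 425 + 63 = 488. Profit = 387 − 488 = -$101.
That loss of $101 beats the $425 the firm would lose by shutting down; producing recovers $324 of fixed cost.

Profit = -$101 at y = 9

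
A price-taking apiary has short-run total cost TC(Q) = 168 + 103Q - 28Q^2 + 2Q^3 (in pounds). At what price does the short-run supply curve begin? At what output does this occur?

The firm shuts down when price falls below the minimum of average variable cost. AVC = VC/Q = 103 - 28Q + 2Q^2.
At the minimum of AVC, MC = AVC. MC = 103 - 56Q + 6Q^2; setting MC = AVC gives 4Q^2 - 28Q = 0, so Q = 7. min AVC = 5.
For P < £5 the firm produces nothing.

£5 per unit, at Q = 7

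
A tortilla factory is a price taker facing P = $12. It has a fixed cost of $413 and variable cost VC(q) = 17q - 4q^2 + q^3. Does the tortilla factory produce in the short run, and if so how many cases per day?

From TC, MC = TC'(q) = 17 - 8q + 3q^2 and AVC = VC/q = 17 - 4q + q^2.
AVC hits its minimum where MC = AVC, at q = 2, giving min AVC = 17 - 4·2 + 2^2 = $13.
P = $12 lies below min AVC = $13; no output level covers variable cost.
Shutting down limits the loss to fixed cost, $413.

Shut down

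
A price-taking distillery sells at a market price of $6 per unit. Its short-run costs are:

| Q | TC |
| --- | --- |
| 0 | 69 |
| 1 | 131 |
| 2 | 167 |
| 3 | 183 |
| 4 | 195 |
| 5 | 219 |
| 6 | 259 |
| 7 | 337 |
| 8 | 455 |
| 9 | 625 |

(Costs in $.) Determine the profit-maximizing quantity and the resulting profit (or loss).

Q = 0 (shut down); profit = -$69

Profit at each row (π = 6Q − TC): Q=0: -69; Q=1: -125; Q=2: -155; Q=3: -165; Q=4: -171; Q=5: -189; Q=6: -223; Q=7: -295; Q=8: -407; Q=9: -571.
Profit is highest at Q = 0. Equivalently, the lowest AVC in the table is 150/5 ≈ $30 at Q = 5, and P = $6 falls below it — price never covers variable cost, so the firm shuts down and loses only its fixed cost.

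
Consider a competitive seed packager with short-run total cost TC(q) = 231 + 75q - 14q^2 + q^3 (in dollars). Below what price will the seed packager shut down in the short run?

The shutdown price is the minimum of AVC. VC = 75q - 14q^2 + q^3, so AVC = 75 - 14q + q^2.
dAVC/dq = -14 + 2q = 0 gives q = 7. min AVC = 75 - 14·7 + 7^2 = 26.
The firm shuts down for any P below $26.

$26 per unit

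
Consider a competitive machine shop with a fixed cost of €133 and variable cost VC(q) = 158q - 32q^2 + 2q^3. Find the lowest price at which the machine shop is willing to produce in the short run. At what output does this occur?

The firm shuts down when price falls below the minimum of average variable cost. AVC = VC/q = 158 - 32q + 2q^2.
At the minimum of AVC, MC = AVC. MC = 158 - 64q + 6q^2; setting MC = AVC gives 4q^2 - 32q = 0, so q = 8. min AVC = 30.
The firm shuts down for any P below €30.

€30 per unit, at q = 8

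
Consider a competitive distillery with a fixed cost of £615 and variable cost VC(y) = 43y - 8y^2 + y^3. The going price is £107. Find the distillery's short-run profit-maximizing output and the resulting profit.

AVC = 43 - 8y + y^2; min AVC = £27 at y = 4. Since P = £107 ≥ min AVC, the firm produces.
MC = 43 - 16y + 3y^2. Setting P = MC and taking the root on the rising branch gives y* = 8.
TR = 107·8 = 856. TC = 615 + 344 = 959. Profit = 856 − 959 = -£103.
Shutting down would mean losing the fixed cost of £615, so operating at a loss of £103 is better by £512.

Profit = -£103 at y = 8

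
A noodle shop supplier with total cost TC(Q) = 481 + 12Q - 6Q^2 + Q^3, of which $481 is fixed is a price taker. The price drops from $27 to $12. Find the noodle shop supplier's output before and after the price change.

AVC = 12 - 6Q + Q^2, minimized at Q = 3 where min AVC = $3. MC = 12 - 12Q + 3Q^2.
At P = $27 ≥ min AVC, set P = MC on the rising branch: Q = 5.
At P = $12 ≥ min AVC, set P = MC: Q = 4. The firm stays open but cuts output.

Output falls from 5 to 4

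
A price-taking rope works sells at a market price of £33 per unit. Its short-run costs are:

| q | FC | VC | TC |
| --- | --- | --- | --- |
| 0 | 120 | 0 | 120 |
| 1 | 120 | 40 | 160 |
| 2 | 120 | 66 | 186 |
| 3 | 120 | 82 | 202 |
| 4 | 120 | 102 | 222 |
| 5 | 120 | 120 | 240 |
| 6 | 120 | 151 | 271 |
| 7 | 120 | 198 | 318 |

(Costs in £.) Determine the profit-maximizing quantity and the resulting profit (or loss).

q = 6; profit = -£73

Profit at each row (π = 33q − TC): q=0: -120; q=1: -127; q=2: -120; q=3: -103; q=4: -90; q=5: -75; q=6: -73; q=7: -87.
Profit is maximized at q = 6. AVC there is 151/6 = £25.17 ≤ P, so producing beats shutting down (which would give -£120).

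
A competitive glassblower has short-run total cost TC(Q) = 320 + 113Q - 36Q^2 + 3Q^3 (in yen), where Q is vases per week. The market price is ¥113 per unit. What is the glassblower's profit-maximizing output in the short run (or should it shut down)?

Produce at Q = 8

From TC, MC = TC'(Q) = 113 - 72Q + 9Q^2 and AVC = VC/Q = 113 - 36Q + 3Q^2.
The AVC parabola has its vertex at Q = 36/6 = 6, where AVC = 113 - 36·6 + 3·6^2 = ¥5.
Since P = ¥113 ≥ min AVC = ¥5, price covers variable cost and the firm should produce.
P = MC gives -72Q + 9Q^2 = 0, with roots 0 and 8. Take the larger (rising MC): Q* = 8.
Check: AVC at Q = 8 is ¥17 ≤ P, so revenue covers variable cost.
Profit = P·Q − TC = 113·8 − 456 = ¥448.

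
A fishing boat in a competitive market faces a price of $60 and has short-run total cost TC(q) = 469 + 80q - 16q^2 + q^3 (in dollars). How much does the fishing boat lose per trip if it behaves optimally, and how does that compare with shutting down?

Profit = -$69 at q = 10

AVC = 80 - 16q + q^2; min AVC = $16 at q = 8. Since P = $60 ≥ min AVC, the firm produces.
With MC = 80 - 32q + 3q^2, P = MC on the upward-sloping part at q* = 10.
TR = 60·10 = 600. TC = 469 + 200 = 669. Profit = 600 − 669 = -$69.
Shutting down would mean losing the fixed cost of $469, so operating at a loss of $69 is better by $400.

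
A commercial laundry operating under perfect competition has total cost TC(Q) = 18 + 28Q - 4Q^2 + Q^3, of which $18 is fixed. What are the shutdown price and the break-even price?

AVC = 28 - 4Q + Q^2; minimized at Q = 2, giving min AVC = $24. That is the shutdown price.
ATC = 18/Q + 28 - 4Q + Q^2. Setting dATC/dQ = −18/Q^2 − 4 + 2Q = 0 gives Q = 3 (since 2·3^3 − 4·3^2 = 18).
min ATC = 18/3 + 28 − 4·3 + 3^2 = $31. That is the break-even price.
Between these two prices the firm operates at a loss; above $31 it earns a profit.

Shutdown price = $24; break-even price = $31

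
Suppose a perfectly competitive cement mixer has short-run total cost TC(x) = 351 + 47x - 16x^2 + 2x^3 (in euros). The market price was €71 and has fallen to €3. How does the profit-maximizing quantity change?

Output falls from 6 to 0 (the firm shuts down)

AVC = 47 - 16x + 2x^2, minimized at x = 4 where min AVC = €15. MC = 47 - 32x + 6x^2.
At P = €71 ≥ min AVC, set P = MC on the rising branch: x = 6.
At P = €3 < min AVC = €15, price no longer covers variable cost at any output, so the firm shuts down: x = 0.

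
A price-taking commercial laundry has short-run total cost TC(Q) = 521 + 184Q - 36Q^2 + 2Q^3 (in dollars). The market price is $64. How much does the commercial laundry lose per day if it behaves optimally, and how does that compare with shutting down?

Profit = -$121 at Q = 10

AVC = 184 - 36Q + 2Q^2; min AVC = $22 at Q = 9. Since P = $64 ≥ min AVC, the firm produces.
With MC = 184 - 72Q + 6Q^2, P = MC on the upward-sloping part at Q* = 10.
TR = 64·10 = 640. TC = 521 + 240 = 761. Profit = 640 − 761 = -$121.
By producing, the firm covers all variable cost plus $400 of fixed cost; shutting down would lose the full $521.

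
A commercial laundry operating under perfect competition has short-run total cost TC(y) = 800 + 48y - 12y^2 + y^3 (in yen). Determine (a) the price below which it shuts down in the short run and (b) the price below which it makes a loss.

AVC = 48 - 12y + y^2; minimized at y = 6, giving min AVC = ¥12. That is the shutdown price.
ATC = 800/y + 48 - 12y + y^2. Setting dATC/dy = −800/y^2 − 12 + 2y = 0 gives y = 10 (since 2·10^3 − 12·10^2 = 800).
min ATC = 800/10 + 48 − 12·10 + 10^2 = ¥108. That is the break-even price.
Between these two prices the firm operates at a loss; above ¥108 it earns a profit.

Shutdown price = ¥12; break-even price = ¥108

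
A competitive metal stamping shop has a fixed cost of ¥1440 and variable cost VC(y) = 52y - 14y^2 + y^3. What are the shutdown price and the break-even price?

AVC = 52 - 14y + y^2; minimized at y = 7, giving min AVC = ¥3. That is the shutdown price.
ATC = 1440/y + 52 - 14y + y^2. Setting dATC/dy = −1440/y^2 − 14 + 2y = 0 gives y = 12 (since 2·12^3 − 14·12^2 = 1440).
min ATC = 1440/12 + 52 − 14·12 + 12^2 = ¥148. That is the break-even price.
Between these two prices the firm operates at a loss; above ¥148 it earns a profit.

Shutdown price = ¥3; break-even price = ¥148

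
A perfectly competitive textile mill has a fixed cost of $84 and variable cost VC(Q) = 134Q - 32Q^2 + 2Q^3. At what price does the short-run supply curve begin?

$6 per unit

Short-run supply begins at min AVC. From VC = 134Q - 32Q^2 + 2Q^3, AVC = 134 - 32Q + 2Q^2.
dAVC/dQ = -32 + 4Q = 0 gives Q = 8. min AVC = 134 - 32·8 + 2·8^2 = 6.
For P < $6 the firm produces nothing.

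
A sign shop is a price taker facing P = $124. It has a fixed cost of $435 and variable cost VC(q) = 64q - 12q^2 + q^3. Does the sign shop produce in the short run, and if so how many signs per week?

Produce at q = 10

From TC, MC = TC'(q) = 64 - 24q + 3q^2 and AVC = VC/q = 64 - 12q + q^2.
AVC is minimized where dAVC/dq = -12 + 2q = 0, at q = 6; min AVC = 64 - 12·6 + 6^2 = $28.
P = $124 exceeds min AVC = $28, so the firm stays open.
P = MC gives -60 - 24q + 3q^2 = 0, with roots -2 and 10. Take the larger (rising MC): q* = 10.
Check: AVC at q = 10 is $44 ≤ P, so revenue covers variable cost.
Profit = P·q − TC = 124·10 − 875 = $365.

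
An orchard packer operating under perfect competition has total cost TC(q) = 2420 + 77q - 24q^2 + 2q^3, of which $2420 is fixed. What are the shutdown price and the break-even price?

Shutdown price = min AVC. AVC = 77 - 24q + 2q^2, with vertex at q = 6 and minimum $5.
ATC = 2420/q + 77 - 24q + 2q^2. Setting dATC/dq = −2420/q^2 − 24 + 4q = 0 gives q = 11 (since 4·11^3 − 24·11^2 = 2420).
min ATC = 2420/11 + 77 − 24·11 + 2·11^2 = $275. That is the break-even price.
For $5 ≤ P < $275 the firm produces at a loss; below $5 it shuts down.

Shutdown price = $5; break-even price = $275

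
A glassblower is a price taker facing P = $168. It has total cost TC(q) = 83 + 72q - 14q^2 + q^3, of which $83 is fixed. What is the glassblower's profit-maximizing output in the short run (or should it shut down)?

Produce at q = 12

Variable cost is VC = 72q - 14q^2 + q^3, so AVC = VC/q = 72 - 14q + q^2 and MC = dTC/dq = 72 - 28q + 3q^2.
AVC is minimized where dAVC/dq = -14 + 2q = 0, at q = 7; min AVC = 72 - 14·7 + 7^2 = $23.
Since P = $168 ≥ min AVC = $23, price covers variable cost and the firm should produce.
Set P = MC: 168 = 72 - 28q + 3q^2 → -96 - 28q + 3q^2 = 0. The roots are q = -8/3 and q = 12; the profit-maximizing output is on the rising part of MC, so q* = 12.
Check: AVC at q = 12 is $48 ≤ P, so revenue covers variable cost.
Profit = P·q − TC = 168·12 − 659 = $1357.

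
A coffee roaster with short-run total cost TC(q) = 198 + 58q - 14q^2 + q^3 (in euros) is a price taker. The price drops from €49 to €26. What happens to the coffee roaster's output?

Output falls from 9 to 8

MC = 58 - 28q + 3q^2; the shutdown threshold is min AVC = €9 (at q = 7).
With P = €49 above the shutdown price, P = MC gives q = 9.
At P = €26 ≥ min AVC, set P = MC: q = 8. The firm stays open but cuts output.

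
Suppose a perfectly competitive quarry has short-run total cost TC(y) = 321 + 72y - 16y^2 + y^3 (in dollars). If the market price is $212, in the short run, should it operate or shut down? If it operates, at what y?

From TC, MC = TC'(y) = 72 - 32y + 3y^2 and AVC = VC/y = 72 - 16y + y^2.
AVC is minimized where dAVC/dy = -16 + 2y = 0, at y = 8; min AVC = 72 - 16·8 + 8^2 = $8.
P = $212 exceeds min AVC = $8, so the firm stays open.
Set P = MC: 212 = 72 - 32y + 3y^2 → -140 - 32y + 3y^2 = 0. The roots are y = -10/3 and y = 14; the profit-maximizing output is on the rising part of MC, so y* = 14.
Check: AVC at y = 14 is $44 ≤ P, so revenue covers variable cost.
Profit = P·y − TC = 212·14 − 937 = $2031.

Produce at y = 14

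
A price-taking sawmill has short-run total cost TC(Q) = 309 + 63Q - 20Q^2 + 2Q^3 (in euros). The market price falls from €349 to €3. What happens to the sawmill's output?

AVC = 63 - 20Q + 2Q^2, minimized at Q = 5 where min AVC = €13. MC = 63 - 40Q + 6Q^2.
At P = €349 ≥ min AVC, set P = MC on the rising branch: Q = 11.
At P = €3 < min AVC = €13, price no longer covers variable cost at any output, so the firm shuts down: Q = 0.

Output falls from 11 to 0 (the firm shuts down)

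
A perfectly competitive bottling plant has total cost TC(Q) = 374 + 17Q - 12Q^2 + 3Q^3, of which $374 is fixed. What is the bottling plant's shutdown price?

Short-run supply begins at min AVC. From VC = 17Q - 12Q^2 + 3Q^3, AVC = 17 - 12Q + 3Q^2.
At the minimum of AVC, MC = AVC. MC = 17 - 24Q + 9Q^2; setting MC = AVC gives 6Q^2 - 12Q = 0, so Q = 2. min AVC = 5.
So the shutdown price is $5.

$5 per unit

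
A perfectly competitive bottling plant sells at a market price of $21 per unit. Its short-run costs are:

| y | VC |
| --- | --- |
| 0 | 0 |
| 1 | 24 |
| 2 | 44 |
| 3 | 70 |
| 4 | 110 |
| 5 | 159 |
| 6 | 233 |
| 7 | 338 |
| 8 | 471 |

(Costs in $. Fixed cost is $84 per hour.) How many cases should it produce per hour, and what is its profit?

y = 0 (shut down); profit = -$84

Compute π = P·y − TC at each output: y=0: -84; y=1: -87; y=2: -86; y=3: -91; y=4: -110; y=5: -138; y=6: -191; y=7: -275; y=8: -387.
Profit is highest at y = 0. Equivalently, the lowest AVC in the table is 44/2 ≈ $22 at y = 2, and P = $21 falls below it — price never covers variable cost, so the firm shuts down and loses only its fixed cost.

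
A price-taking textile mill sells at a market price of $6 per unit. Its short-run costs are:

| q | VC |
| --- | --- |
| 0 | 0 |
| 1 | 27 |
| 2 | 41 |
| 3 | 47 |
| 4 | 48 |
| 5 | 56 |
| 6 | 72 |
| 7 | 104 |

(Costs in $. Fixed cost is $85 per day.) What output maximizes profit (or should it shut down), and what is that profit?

q = 0 (shut down); profit = -$85

Compute π = P·q − TC at each output: q=0: -85; q=1: -106; q=2: -114; q=3: -114; q=4: -109; q=5: -111; q=6: -121; q=7: -147.
Profit is highest at q = 0. Equivalently, the lowest AVC in the table is 56/5 ≈ $11.20 at q = 5, and P = $6 falls below it — price never covers variable cost, so the firm shuts down and loses only its fixed cost.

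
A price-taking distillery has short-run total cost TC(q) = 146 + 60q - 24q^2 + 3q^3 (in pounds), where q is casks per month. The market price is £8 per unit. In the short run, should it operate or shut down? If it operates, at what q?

From TC, MC = TC'(q) = 60 - 48q + 9q^2 and AVC = VC/q = 60 - 24q + 3q^2.
AVC hits its minimum where MC = AVC, at q = 4, giving min AVC = 60 - 24·4 + 3·4^2 = £12.
Since P = £8 < min AVC = £12, price fails to cover variable cost at any output.
The firm minimizes its loss by shutting down and losing only its fixed cost of £146.

Shut down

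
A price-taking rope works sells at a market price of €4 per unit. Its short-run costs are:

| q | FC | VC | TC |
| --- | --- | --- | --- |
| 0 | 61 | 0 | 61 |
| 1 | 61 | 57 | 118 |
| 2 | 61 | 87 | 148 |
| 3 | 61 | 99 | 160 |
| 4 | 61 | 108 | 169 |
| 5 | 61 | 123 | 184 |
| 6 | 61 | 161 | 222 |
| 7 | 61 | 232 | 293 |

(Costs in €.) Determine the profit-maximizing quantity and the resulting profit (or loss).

q = 0 (shut down); profit = -€61

Tabulate TR − TC: q=0: -61; q=1: -114; q=2: -140; q=3: -148; q=4: -153; q=5: -164; q=6: -198; q=7: -265.
Profit is highest at q = 0. Equivalently, the lowest AVC in the table is 123/5 ≈ €24.60 at q = 5, and P = €4 falls below it — price never covers variable cost, so the firm shuts down and loses only its fixed cost.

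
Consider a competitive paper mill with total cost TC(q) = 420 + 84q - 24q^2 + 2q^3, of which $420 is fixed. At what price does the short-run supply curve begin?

The shutdown price is the minimum of AVC. VC = 84q - 24q^2 + 2q^3, so AVC = 84 - 24q + 2q^2.
At the minimum of AVC, MC = AVC. MC = 84 - 48q + 6q^2; setting MC = AVC gives 4q^2 - 24q = 0, so q = 6. min AVC = 12.
For P < $12 the firm produces nothing.

$12 per unit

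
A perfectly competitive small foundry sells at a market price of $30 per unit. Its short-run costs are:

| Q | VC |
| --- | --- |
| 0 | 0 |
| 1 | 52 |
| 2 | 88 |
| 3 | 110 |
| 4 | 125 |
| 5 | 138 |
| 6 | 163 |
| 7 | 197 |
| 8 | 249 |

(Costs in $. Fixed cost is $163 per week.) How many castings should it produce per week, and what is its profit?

Profit at each row (π = 30Q − TC): Q=0: -163; Q=1: -185; Q=2: -191; Q=3: -183; Q=4: -168; Q=5: -151; Q=6: -146; Q=7: -150; Q=8: -172.
Profit is maximized at Q = 6. AVC there is 163/6 = $27.17 ≤ P, so producing beats shutting down (which would give -$163).

Q = 6; profit = -$146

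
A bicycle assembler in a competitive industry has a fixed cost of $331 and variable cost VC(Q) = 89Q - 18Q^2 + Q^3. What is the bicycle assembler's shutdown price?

$8 per unit

The shutdown price is the minimum of AVC. VC = 89Q - 18Q^2 + Q^3, so AVC = 89 - 18Q + Q^2.
At the minimum of AVC, MC = AVC. MC = 89 - 36Q + 3Q^2; setting MC = AVC gives 2Q^2 - 18Q = 0, so Q = 9. min AVC = 8.
The firm shuts down for any P below $8.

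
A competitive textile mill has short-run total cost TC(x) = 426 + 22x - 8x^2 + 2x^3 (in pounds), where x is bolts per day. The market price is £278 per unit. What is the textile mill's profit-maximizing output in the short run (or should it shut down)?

Strip out fixed cost: VC = 22x - 8x^2 + 2x^3. Then AVC = 22 - 8x + 2x^2 and MC = 22 - 16x + 6x^2.
The AVC parabola has its vertex at x = 8/4 = 2, where AVC = 22 - 8·2 + 2·2^2 = £14.
Because £278 ≥ £14, revenue can cover variable cost; the firm operates.
Set P = MC: 278 = 22 - 16x + 6x^2 → -256 - 16x + 6x^2 = 0. The roots are x = -16/3 and x = 8; the profit-maximizing output is on the rising part of MC, so x* = 8.
Check: AVC at x = 8 is £86 ≤ P, so revenue covers variable cost.
Profit = P·x − TC = 278·8 − 1114 = £1110.

Produce at x = 8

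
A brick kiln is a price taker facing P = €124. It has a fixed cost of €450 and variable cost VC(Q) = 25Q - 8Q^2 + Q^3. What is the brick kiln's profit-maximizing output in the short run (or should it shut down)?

Strip out fixed cost: VC = 25Q - 8Q^2 + Q^3. Then AVC = 25 - 8Q + Q^2 and MC = 25 - 16Q + 3Q^2.
The AVC parabola has its vertex at Q = 8/2 = 4, where AVC = 25 - 8·4 + 4^2 = €9.
Because €124 ≥ €9, revenue can cover variable cost; the firm operates.
Set P = MC: 124 = 25 - 16Q + 3Q^2 → -99 - 16Q + 3Q^2 = 0. The roots are Q = -11/3 and Q = 9; the profit-maximizing output is on the rising part of MC, so Q* = 9.
Check: AVC at Q = 9 is €34 ≤ P, so revenue covers variable cost.
Profit = P·Q − TC = 124·9 − 756 = €360.

Produce at Q = 9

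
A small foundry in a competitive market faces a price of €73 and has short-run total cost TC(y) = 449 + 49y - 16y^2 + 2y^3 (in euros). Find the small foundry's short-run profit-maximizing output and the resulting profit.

AVC = 49 - 16y + 2y^2; min AVC = €17 at y = 4. Since P = €73 ≥ min AVC, the firm produces.
MC = 49 - 32y + 6y^2. Setting P = MC and taking the root on the rising branch gives y* = 6.
TR = 73·6 = 438. TC = 449 + 150 = 599. Profit = 438 − 599 = -€161.
That loss of €161 beats the €449 the firm would lose by shutting down; producing recovers €288 of fixed cost.

Profit = -€161 at y = 6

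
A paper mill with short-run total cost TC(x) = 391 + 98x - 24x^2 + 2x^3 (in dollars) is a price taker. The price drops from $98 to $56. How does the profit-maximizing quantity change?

AVC = 98 - 24x + 2x^2, minimized at x = 6 where min AVC = $26. MC = 98 - 48x + 6x^2.
With P = $98 above the shutdown price, P = MC gives x = 8.
At P = $56 ≥ min AVC, set P = MC: x = 7. The firm stays open but cuts output.

Output falls from 8 to 7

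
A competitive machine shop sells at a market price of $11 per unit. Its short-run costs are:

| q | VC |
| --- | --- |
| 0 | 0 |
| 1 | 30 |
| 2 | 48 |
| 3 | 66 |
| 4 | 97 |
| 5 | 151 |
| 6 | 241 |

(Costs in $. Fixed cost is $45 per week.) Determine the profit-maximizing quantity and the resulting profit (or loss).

q = 0 (shut down); profit = -$45

Profit at each row (π = 11q − TC): q=0: -45; q=1: -64; q=2: -71; q=3: -78; q=4: -98; q=5: -141; q=6: -220.
Profit is highest at q = 0. Equivalently, the lowest AVC in the table is 66/3 ≈ $22 at q = 3, and P = $11 falls below it — price never covers variable cost, so the firm shuts down and loses only its fixed cost.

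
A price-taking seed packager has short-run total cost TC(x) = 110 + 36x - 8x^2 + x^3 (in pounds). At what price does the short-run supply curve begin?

£20 per unit

The shutdown price is the minimum of AVC. VC = 36x - 8x^2 + x^3, so AVC = 36 - 8x + x^2.
dAVC/dx = -8 + 2x = 0 gives x = 4. min AVC = 36 - 8·4 + 4^2 = 20.
So the shutdown price is £20.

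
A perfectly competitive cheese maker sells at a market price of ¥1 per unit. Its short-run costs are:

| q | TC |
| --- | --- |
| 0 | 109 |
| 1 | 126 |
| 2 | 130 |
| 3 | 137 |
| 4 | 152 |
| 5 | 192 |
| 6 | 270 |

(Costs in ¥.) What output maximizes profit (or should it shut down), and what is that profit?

q = 0 (shut down); profit = -¥109

Profit at each row (π = 1q − TC): q=0: -109; q=1: -125; q=2: -128; q=3: -134; q=4: -148; q=5: -187; q=6: -264.
Profit is highest at q = 0. Equivalently, the lowest AVC in the table is 28/3 ≈ ¥9.33 at q = 3, and P = ¥1 falls below it — price never covers variable cost, so the firm shuts down and loses only its fixed cost.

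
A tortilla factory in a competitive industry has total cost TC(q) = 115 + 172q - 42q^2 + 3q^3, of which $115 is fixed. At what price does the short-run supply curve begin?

The shutdown price is the minimum of AVC. VC = 172q - 42q^2 + 3q^3, so AVC = 172 - 42q + 3q^2.
dAVC/dq = -42 + 6q = 0 gives q = 7. min AVC = 172 - 42·7 + 3·7^2 = 25.
For P < $25 the firm produces nothing.

$25 per unit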